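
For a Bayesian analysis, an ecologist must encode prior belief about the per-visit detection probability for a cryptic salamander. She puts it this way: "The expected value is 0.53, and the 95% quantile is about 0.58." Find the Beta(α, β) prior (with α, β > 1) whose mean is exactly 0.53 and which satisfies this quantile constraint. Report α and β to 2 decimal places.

With mean 0.53 fixed, write α = 0.53s, β = 0.47s where s = α+β.
Need P(θ < 0.58) = 0.95 under Beta(0.53s, 0.47s). Normal approximation: (q−m)/√(m(1−m)/s) ≈ z_{0.95} = 1.64, so s ≈ 0.53·0.47·(1.64)²/(0.58−0.53)² = 269.6.
At s = 269.6: P(θ<0.58) ≈ 0.951. Adjusting to match 0.95 gives s ≈ 267.35.
So α = 0.53·267.35 ≈ 141.69, β = 0.47·267.35 ≈ 125.65.

α ≈ 141.69, β ≈ 125.65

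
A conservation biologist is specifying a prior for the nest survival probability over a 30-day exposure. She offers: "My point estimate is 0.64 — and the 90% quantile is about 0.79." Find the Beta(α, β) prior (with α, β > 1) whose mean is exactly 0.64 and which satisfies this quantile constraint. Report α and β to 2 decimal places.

With mean 0.64 fixed, write α = 0.64s, β = 0.36s where s = α+β.
Need P(θ < 0.79) = 0.9 under Beta(0.64s, 0.36s). Normal approximation: (q−m)/√(m(1−m)/s) ≈ z_{0.9} = 1.28, so s ≈ 0.64·0.36·(1.28)²/(0.79−0.64)² = 16.8.
At s = 16.8: P(θ<0.79) ≈ 0.910. Adjusting to match 0.9 gives s ≈ 15.45.
So α = 0.64·15.45 ≈ 9.89, β = 0.36·15.45 ≈ 5.56.

α ≈ 9.89, β ≈ 5.56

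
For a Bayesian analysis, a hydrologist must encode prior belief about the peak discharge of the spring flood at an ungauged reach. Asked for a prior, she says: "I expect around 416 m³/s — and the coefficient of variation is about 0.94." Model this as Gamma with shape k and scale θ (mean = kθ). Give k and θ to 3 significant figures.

k ≈ 1.13, θ ≈ 368

For Gamma(k, scale θ): mean = kθ, variance = kθ², so CV = 1/√k.
CV = 0.94, hence k = 1/CV² = 1.13.
Then θ = mean/k = 416/1.13 = 368.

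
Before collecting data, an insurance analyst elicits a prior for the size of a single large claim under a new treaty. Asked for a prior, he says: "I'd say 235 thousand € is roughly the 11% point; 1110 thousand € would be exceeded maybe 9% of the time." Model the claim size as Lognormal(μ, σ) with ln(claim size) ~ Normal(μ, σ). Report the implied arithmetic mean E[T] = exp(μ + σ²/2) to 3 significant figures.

E[T] ≈ 592 thousand €

If T ~ Lognormal(μ,σ) then ln T ~ Normal(μ,σ), so the p-quantile of ln T is μ + z_p·σ.
ln(235) = 5.46 and ln(1110) = 7.012; z_{0.11} = -1.227, z_{0.91} = 1.341.
σ = (7.012 − 5.46)/(1.341 − (-1.227)) = 0.605.
μ = 5.46 − (-1.227)·0.605 = 6.201.
E[T] = exp(μ + σ²/2) = exp(6.201 + 0.1829) = 592 thousand €.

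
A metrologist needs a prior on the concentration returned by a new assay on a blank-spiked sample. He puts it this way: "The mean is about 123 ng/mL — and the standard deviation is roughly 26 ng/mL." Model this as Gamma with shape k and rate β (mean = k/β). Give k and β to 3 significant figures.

k ≈ 22.4, β ≈ 0.182

For Gamma(k, rate β): mean = k/β, variance = k/β², so CV = 1/√k.
CV = SD/mean = 26/123 = 0.2114, hence k = 1/CV² = 22.4.
Then β = k/mean = 22.4/123 = 0.182.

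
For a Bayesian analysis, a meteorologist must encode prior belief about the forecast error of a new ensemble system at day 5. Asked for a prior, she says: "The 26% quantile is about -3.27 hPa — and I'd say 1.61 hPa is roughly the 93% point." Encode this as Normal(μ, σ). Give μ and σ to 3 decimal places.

μ = -1.788, σ = 2.303

The p-quantile of Normal(μ,σ) is μ + z_p·σ, with z_{0.26} = -0.6433 and z_{0.93} = 1.476.
Eliminate σ: μ = (z₂·x₁ − z₁·x₂)/(z₂ − z₁) = (1.476·-3.27 − (-0.6433)·1.61)/2.119 = -1.788.
Then σ = (x₂ − x₁)/(z₂ − z₁) = (1.61 − -3.27)/2.119 = 2.303.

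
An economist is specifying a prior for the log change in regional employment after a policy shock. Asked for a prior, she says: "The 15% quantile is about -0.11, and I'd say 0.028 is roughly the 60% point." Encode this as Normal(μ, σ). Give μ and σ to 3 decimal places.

For Normal(μ,σ), the p-quantile is μ + z_p·σ. Here z_{0.15} = -1.036, z_{0.6} = 0.2533.
So -0.11 = μ − 1.036σ and 0.028 = μ + 0.2533σ.
Subtracting: σ = (0.028 − -0.11)/(0.2533 − (-1.036)) = 0.107.
Then μ = -0.11 − (-1.036)·0.107 = 0.001.

μ = 0.001, σ = 0.107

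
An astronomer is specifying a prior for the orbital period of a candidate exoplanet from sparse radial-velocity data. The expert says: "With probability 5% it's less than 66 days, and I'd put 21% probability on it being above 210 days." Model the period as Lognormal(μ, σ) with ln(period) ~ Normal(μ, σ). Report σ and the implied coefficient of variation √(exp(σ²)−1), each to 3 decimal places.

σ ≈ 0.472, CV ≈ 0.500

If T ~ Lognormal(μ,σ) then ln T ~ Normal(μ,σ), so the p-quantile of ln T is μ + z_p·σ.
ln(66) = 4.19 and ln(210) = 5.347; z_{0.05} = -1.645, z_{0.79} = 0.8064.
σ = (5.347 − 4.19)/(0.8064 − (-1.645)) = 0.472.
μ = 4.19 − (-1.645)·0.472 = 4.966.
CV = √(exp(σ²)−1) = √(exp(0.2230)−1) = 0.500.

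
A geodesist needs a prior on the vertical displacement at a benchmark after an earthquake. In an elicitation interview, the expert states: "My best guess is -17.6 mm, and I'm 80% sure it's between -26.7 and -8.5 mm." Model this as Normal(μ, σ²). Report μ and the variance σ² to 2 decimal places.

A symmetric 80% interval runs μ ± z·σ with z = 1.282.
Half-width = 9.1, so σ = 9.1/1.282 = 7.101 and σ² = 50.42.
μ is the stated best guess, -17.60.

μ = -17.60, σ² = 50.42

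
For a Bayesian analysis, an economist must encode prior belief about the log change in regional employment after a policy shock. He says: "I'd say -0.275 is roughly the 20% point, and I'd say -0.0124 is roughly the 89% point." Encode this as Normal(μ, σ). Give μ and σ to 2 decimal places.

μ = -0.17, σ = 0.13

The p-quantile of Normal(μ,σ) is μ + z_p·σ, with z_{0.2} = -0.8416 and z_{0.89} = 1.227.
Eliminate σ: μ = (z₂·x₁ − z₁·x₂)/(z₂ − z₁) = (1.227·-0.275 − (-0.8416)·-0.0124)/2.068 = -0.17.
Then σ = (x₂ − x₁)/(z₂ − z₁) = (-0.0124 − -0.275)/2.068 = 0.13.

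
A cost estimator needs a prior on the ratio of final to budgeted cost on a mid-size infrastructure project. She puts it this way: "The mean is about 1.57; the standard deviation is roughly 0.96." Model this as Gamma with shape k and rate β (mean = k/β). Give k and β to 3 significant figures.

k ≈ 2.67, β ≈ 1.7

For Gamma(k, rate β): mean = k/β, variance = k/β², so CV = 1/√k.
CV = SD/mean = 0.96/1.57 = 0.6115, hence k = 1/CV² = 2.67.
Then β = k/mean = 2.67/1.57 = 1.7.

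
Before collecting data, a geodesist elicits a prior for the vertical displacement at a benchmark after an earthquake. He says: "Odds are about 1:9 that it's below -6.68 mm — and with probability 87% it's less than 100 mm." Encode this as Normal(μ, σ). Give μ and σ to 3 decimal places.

μ = 50.097, σ = 44.303

The p-quantile of Normal(μ,σ) is μ + z_p·σ, with z_{0.1} = -1.282 and z_{0.87} = 1.126.
Eliminate σ: μ = (z₂·x₁ − z₁·x₂)/(z₂ − z₁) = (1.126·-6.68 − (-1.282)·100)/2.408 = 50.097.
Then σ = (x₂ − x₁)/(z₂ − z₁) = (100 − -6.68)/2.408 = 44.303.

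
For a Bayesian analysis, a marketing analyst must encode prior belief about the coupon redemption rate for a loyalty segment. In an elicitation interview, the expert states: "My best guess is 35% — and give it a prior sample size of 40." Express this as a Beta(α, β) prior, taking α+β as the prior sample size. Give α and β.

Under the effective-sample-size interpretation, Beta(α, β) has prior mean α/(α+β) and prior sample size α+β.
So α+β = 40 and α/(α+β) = 0.35, giving α = 0.35·40 = 14 and β = 40 − 14 = 26.

α = 14, β = 26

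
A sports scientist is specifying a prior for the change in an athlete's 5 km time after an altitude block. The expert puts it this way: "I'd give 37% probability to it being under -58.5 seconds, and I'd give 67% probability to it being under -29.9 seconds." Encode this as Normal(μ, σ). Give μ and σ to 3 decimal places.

For Normal(μ,σ), the p-quantile is μ + z_p·σ. Here z_{0.37} = -0.3319, z_{0.67} = 0.4399.
So -58.5 = μ − 0.3319σ and -29.9 = μ + 0.4399σ.
Subtracting: σ = (-29.9 − -58.5)/(0.4399 − (-0.3319)) = 37.058.
Then μ = -58.5 − (-0.3319)·37.058 = -46.202.

μ = -46.202, σ = 37.058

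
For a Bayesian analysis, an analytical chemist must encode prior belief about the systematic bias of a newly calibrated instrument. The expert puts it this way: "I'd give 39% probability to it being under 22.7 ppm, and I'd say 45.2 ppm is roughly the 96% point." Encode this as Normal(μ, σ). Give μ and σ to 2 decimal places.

μ = 25.80, σ = 11.08

The p-quantile of Normal(μ,σ) is μ + z_p·σ, with z_{0.39} = -0.2793 and z_{0.96} = 1.751.
Eliminate σ: μ = (z₂·x₁ − z₁·x₂)/(z₂ − z₁) = (1.751·22.7 − (-0.2793)·45.2)/2.03 = 25.80.
Then σ = (x₂ − x₁)/(z₂ − z₁) = (45.2 − 22.7)/2.03 = 11.08.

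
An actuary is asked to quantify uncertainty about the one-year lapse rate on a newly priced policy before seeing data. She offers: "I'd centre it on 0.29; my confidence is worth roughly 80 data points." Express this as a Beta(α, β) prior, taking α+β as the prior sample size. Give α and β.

α = 23.2, β = 56.8

Under the effective-sample-size interpretation, Beta(α, β) has prior mean α/(α+β) and prior sample size α+β.
So α+β = 80 and α/(α+β) = 0.29, giving α = 0.29·80 = 23.2 and β = 80 − 23.2 = 56.8.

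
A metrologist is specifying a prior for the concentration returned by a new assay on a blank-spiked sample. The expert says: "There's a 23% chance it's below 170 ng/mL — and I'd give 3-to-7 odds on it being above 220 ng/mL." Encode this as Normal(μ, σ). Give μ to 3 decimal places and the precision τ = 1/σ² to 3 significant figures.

The p-quantile of Normal(μ,σ) is μ + z_p·σ, with z_{0.23} = -0.7388 and z_{0.7} = 0.5244.
Eliminate σ: μ = (z₂·x₁ − z₁·x₂)/(z₂ − z₁) = (0.5244·170 − (-0.7388)·220)/1.263 = 199.244.
Then σ = (x₂ − x₁)/(z₂ − z₁) = (220 − 170)/1.263 = 39.581.
Precision τ = 1/σ² = 1/39.58² = 0.000638.

μ = 199.244, τ = 0.000638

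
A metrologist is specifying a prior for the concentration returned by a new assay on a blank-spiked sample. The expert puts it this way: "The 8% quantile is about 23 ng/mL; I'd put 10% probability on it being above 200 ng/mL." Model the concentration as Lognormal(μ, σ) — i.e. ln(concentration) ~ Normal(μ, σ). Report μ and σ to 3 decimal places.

If T ~ Lognormal(μ,σ) then ln T ~ Normal(μ,σ), so the p-quantile of ln T is μ + z_p·σ.
ln(23) = 3.135 and ln(200) = 5.298; z_{0.08} = -1.405, z_{0.9} = 1.282.
σ = (5.298 − 3.135)/(1.282 − (-1.405)) = 0.805.
μ = 3.135 − (-1.405)·0.805 = 4.267.

μ ≈ 4.267, σ ≈ 0.805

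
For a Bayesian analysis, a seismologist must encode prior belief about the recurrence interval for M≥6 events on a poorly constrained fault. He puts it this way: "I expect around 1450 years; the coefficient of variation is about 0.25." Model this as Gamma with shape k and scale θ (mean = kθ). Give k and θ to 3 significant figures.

k ≈ 16, θ ≈ 90.6

For Gamma(k, scale θ): mean = kθ, variance = kθ², so CV = 1/√k.
CV = 0.25, hence k = 1/CV² = 16.
Then θ = mean/k = 1450/16 = 90.6.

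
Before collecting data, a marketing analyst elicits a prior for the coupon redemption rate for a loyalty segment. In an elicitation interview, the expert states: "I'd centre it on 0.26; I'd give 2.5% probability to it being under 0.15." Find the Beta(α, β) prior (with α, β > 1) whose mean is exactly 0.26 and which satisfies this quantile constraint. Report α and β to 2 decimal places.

With mean 0.26 fixed, write α = 0.26s, β = 0.74s where s = α+β.
Need P(θ < 0.15) = 0.025 under Beta(0.26s, 0.74s). Normal approximation: (q−m)/√(m(1−m)/s) ≈ z_{0.025} = -1.96, so s ≈ 0.26·0.74·(-1.96)²/(0.15−0.26)² = 61.1.
At s = 61.1: P(θ<0.15) ≈ 0.015. Adjusting to match 0.025 gives s ≈ 50.55.
So α = 0.26·50.55 ≈ 13.14, β = 0.74·50.55 ≈ 37.40.

α ≈ 13.14, β ≈ 37.40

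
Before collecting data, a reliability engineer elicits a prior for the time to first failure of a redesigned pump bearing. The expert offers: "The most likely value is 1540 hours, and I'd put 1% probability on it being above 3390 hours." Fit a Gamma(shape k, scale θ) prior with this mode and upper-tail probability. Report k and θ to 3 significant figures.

Gamma(k,θ) with k>1 has mode (k−1)θ, so θ = 1540/(k−1).
Need P(X < 3390) = 0.99 with θ tied to k this way. Start at k = 2, θ = 1540: P(X<3390) ≈ 0.646.
Too low — raise k to concentrate. Iterating converges to k ≈ 8.74.
Then θ = 1540/(8.74−1) ≈ 199.

k ≈ 8.74, θ ≈ 199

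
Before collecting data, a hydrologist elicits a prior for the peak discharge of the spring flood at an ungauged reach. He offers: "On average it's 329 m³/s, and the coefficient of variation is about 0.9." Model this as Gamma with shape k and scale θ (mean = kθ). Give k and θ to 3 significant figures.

k ≈ 1.23, θ ≈ 266

For Gamma(k, scale θ): mean = kθ, variance = kθ², so CV = 1/√k.
CV = 0.9, hence k = 1/CV² = 1.23.
Then θ = mean/k = 329/1.23 = 266.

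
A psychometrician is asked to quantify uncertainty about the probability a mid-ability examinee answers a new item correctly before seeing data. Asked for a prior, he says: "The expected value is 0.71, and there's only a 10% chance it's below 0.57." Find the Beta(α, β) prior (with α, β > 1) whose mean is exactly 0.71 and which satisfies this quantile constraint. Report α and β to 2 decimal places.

With mean 0.71 fixed, write α = 0.71s, β = 0.29s where s = α+β.
Need P(θ < 0.57) = 0.1 under Beta(0.71s, 0.29s). Normal approximation: (q−m)/√(m(1−m)/s) ≈ z_{0.1} = -1.28, so s ≈ 0.71·0.29·(-1.28)²/(0.57−0.71)² = 17.3.
At s = 17.3: P(θ<0.57) ≈ 0.105. Adjusting to match 0.1 gives s ≈ 18.05.
So α = 0.71·18.05 ≈ 12.81, β = 0.29·18.05 ≈ 5.23.

α ≈ 12.81, β ≈ 5.23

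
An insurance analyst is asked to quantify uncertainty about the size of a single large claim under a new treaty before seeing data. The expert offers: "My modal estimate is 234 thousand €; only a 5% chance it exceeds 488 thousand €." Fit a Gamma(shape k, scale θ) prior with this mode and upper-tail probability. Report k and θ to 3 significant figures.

Gamma(k,θ) with k>1 has mode (k−1)θ, so θ = 234/(k−1).
Need P(X < 488) = 0.95 with θ tied to k this way. Start at k = 2, θ = 234: P(X<488) ≈ 0.617.
Too low — raise k to concentrate. Iterating converges to k ≈ 6.12.
Then θ = 234/(6.12−1) ≈ 45.7.

k ≈ 6.12, θ ≈ 45.7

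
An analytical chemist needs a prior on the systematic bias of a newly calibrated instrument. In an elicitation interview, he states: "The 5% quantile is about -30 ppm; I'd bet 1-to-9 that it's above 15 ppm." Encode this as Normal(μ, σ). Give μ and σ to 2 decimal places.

For Normal(μ,σ), the p-quantile is μ + z_p·σ. Here z_{0.05} = -1.645, z_{0.9} = 1.282.
So -30 = μ − 1.645σ and 15 = μ + 1.282σ.
Subtracting: σ = (15 − -30)/(1.282 − (-1.645)) = 15.38.
Then μ = -30 − (-1.645)·15.38 = -4.71.

μ = -4.71, σ = 15.38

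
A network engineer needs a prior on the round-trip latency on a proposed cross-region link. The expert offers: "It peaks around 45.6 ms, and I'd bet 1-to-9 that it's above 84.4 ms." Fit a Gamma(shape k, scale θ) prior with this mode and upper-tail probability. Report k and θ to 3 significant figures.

k ≈ 6.03, θ ≈ 9.06

Gamma(k,θ) with k>1 has mode (k−1)θ, so θ = 45.6/(k−1).
Need P(X < 84.4) = 0.9 with θ tied to k this way. Start at k = 2, θ = 45.6: P(X<84.4) ≈ 0.552.
Too low — raise k to concentrate. Iterating converges to k ≈ 6.03.
Then θ = 45.6/(6.03−1) ≈ 9.06.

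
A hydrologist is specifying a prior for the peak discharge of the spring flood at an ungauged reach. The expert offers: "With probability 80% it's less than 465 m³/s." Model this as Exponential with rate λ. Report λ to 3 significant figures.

P(T < 465.0) = 1 − e^(−λ·465.0) = 0.8, so λ = −ln(1−0.8)/465.0 = −ln(0.2)/465.0 = 0.00346.

λ ≈ 0.00346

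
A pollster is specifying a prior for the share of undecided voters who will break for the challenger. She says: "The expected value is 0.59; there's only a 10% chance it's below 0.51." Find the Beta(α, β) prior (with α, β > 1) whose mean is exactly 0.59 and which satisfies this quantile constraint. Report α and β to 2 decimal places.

α ≈ 36.99, β ≈ 25.71

With mean 0.59 fixed, write α = 0.59s, β = 0.41s where s = α+β.
Need P(θ < 0.51) = 0.1 under Beta(0.59s, 0.41s). Normal approximation: (q−m)/√(m(1−m)/s) ≈ z_{0.1} = -1.28, so s ≈ 0.59·0.41·(-1.28)²/(0.51−0.59)² = 62.1.
At s = 62.1: P(θ<0.51) ≈ 0.101. Adjusting to match 0.1 gives s ≈ 62.70.
So α = 0.59·62.70 ≈ 36.99, β = 0.41·62.70 ≈ 25.71.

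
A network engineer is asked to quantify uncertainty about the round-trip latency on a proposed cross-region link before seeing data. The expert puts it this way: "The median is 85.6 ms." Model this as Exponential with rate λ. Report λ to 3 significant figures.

Exponential median = ln 2 / λ, so λ = ln 2 / 85.6 = 0.0081.

λ ≈ 0.0081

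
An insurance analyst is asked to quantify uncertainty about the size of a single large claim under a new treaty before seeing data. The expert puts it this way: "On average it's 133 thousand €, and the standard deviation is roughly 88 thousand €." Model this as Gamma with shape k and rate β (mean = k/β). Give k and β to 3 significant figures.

For Gamma(k, rate β): mean = k/β, variance = k/β², so CV = 1/√k.
CV = SD/mean = 88/133 = 0.6617, hence k = 1/CV² = 2.28.
Then β = k/mean = 2.28/133 = 0.0172.

k ≈ 2.28, β ≈ 0.0172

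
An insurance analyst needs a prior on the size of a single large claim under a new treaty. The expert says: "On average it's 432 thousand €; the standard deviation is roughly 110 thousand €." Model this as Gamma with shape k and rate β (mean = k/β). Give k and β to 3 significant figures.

k ≈ 15.4, β ≈ 0.0357

For Gamma(k, rate β): mean = k/β, variance = k/β², so CV = 1/√k.
CV = SD/mean = 110/432 = 0.2546, hence k = 1/CV² = 15.4.
Then β = k/mean = 15.4/432 = 0.0357.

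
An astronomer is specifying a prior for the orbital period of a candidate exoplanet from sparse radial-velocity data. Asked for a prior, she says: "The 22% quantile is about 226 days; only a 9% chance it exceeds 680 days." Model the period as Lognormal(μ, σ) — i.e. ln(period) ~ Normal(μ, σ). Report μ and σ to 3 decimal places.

If T ~ Lognormal(μ,σ) then ln T ~ Normal(μ,σ), so the p-quantile of ln T is μ + z_p·σ.
ln(226) = 5.421 and ln(680) = 6.522; z_{0.22} = -0.7722, z_{0.91} = 1.341.
σ = (6.522 − 5.421)/(1.341 − (-0.7722)) = 0.521.
μ = 5.421 − (-0.7722)·0.521 = 5.823.

μ ≈ 5.823, σ ≈ 0.521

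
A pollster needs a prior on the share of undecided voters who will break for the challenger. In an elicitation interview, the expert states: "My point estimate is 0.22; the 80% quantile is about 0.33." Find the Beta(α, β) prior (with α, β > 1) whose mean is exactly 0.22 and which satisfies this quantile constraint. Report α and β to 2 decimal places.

With mean 0.22 fixed, write α = 0.22s, β = 0.78s where s = α+β.
Need P(θ < 0.33) = 0.8 under Beta(0.22s, 0.78s). Normal approximation: (q−m)/√(m(1−m)/s) ≈ z_{0.8} = 0.842, so s ≈ 0.22·0.78·(0.842)²/(0.33−0.22)² = 10.0.
At s = 10.0: P(θ<0.33) ≈ 0.813. Adjusting to match 0.8 gives s ≈ 8.57.
So α = 0.22·8.57 ≈ 1.89, β = 0.78·8.57 ≈ 6.68.

α ≈ 1.89, β ≈ 6.68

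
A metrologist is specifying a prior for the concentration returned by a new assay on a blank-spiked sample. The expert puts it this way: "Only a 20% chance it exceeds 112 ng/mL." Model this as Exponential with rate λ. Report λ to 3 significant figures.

P(T > 112.0) = e^(−λ·112.0) = 0.2, so λ = −ln(0.2)/112.0 = 0.0144.

λ ≈ 0.0144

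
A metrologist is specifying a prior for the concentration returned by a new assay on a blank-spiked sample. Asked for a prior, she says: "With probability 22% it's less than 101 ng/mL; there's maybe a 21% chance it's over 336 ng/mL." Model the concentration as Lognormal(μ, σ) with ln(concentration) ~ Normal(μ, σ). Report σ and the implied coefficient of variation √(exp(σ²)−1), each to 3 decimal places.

σ ≈ 0.761, CV ≈ 0.886

If T ~ Lognormal(μ,σ) then ln T ~ Normal(μ,σ), so the p-quantile of ln T is μ + z_p·σ.
ln(101) = 4.615 and ln(336) = 5.817; z_{0.22} = -0.7722, z_{0.79} = 0.8064.
σ = (5.817 − 4.615)/(0.8064 − (-0.7722)) = 0.761.
μ = 4.615 − (-0.7722)·0.761 = 5.203.
CV = √(exp(σ²)−1) = √(exp(0.5798)−1) = 0.886.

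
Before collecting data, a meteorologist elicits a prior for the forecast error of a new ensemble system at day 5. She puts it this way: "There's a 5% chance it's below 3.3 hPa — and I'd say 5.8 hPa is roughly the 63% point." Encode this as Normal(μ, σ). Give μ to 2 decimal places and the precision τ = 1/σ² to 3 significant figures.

μ = 5.38, τ = 0.625

For Normal(μ,σ), the p-quantile is μ + z_p·σ. Here z_{0.05} = -1.645, z_{0.63} = 0.3319.
So 3.3 = μ − 1.645σ and 5.8 = μ + 0.3319σ.
Subtracting: σ = (5.8 − 3.3)/(0.3319 − (-1.645)) = 1.26.
Then μ = 3.3 − (-1.645)·1.26 = 5.38.
Precision τ = 1/σ² = 1/1.265² = 0.625.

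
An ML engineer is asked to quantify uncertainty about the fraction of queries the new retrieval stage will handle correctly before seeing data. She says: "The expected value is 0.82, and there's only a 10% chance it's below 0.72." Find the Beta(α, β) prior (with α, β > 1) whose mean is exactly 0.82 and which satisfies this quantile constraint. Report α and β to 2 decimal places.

With mean 0.82 fixed, write α = 0.82s, β = 0.18s where s = α+β.
Need P(θ < 0.72) = 0.1 under Beta(0.82s, 0.18s). Normal approximation: (q−m)/√(m(1−m)/s) ≈ z_{0.1} = -1.28, so s ≈ 0.82·0.18·(-1.28)²/(0.72−0.82)² = 24.2.
At s = 24.2: P(θ<0.72) ≈ 0.107. Adjusting to match 0.1 gives s ≈ 25.97.
So α = 0.82·25.97 ≈ 21.30, β = 0.18·25.97 ≈ 4.67.

α ≈ 21.30, β ≈ 4.67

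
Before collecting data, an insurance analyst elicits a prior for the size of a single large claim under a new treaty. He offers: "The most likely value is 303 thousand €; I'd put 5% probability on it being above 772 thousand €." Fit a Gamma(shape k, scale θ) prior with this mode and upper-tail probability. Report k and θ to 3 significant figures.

Gamma(k,θ) with k>1 has mode (k−1)θ, so θ = 303/(k−1).
Need P(X < 772) = 0.95 with θ tied to k this way. Start at k = 2, θ = 303: P(X<772) ≈ 0.722.
Too low — raise k to concentrate. Iterating converges to k ≈ 4.1.
Then θ = 303/(4.1−1) ≈ 97.8.

k ≈ 4.1, θ ≈ 97.8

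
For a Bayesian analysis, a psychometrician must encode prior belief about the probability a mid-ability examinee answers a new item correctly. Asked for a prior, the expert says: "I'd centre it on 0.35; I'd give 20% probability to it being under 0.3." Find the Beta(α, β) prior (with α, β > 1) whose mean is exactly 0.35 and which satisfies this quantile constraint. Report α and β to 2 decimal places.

α ≈ 22.96, β ≈ 42.64

With mean 0.35 fixed, write α = 0.35s, β = 0.65s where s = α+β.
Need P(θ < 0.3) = 0.2 under Beta(0.35s, 0.65s). Normal approximation: (q−m)/√(m(1−m)/s) ≈ z_{0.2} = -0.842, so s ≈ 0.35·0.65·(-0.842)²/(0.3−0.35)² = 64.5.
At s = 64.5: P(θ<0.3) ≈ 0.202. Adjusting to match 0.2 gives s ≈ 65.60.
So α = 0.35·65.60 ≈ 22.96, β = 0.65·65.60 ≈ 42.64.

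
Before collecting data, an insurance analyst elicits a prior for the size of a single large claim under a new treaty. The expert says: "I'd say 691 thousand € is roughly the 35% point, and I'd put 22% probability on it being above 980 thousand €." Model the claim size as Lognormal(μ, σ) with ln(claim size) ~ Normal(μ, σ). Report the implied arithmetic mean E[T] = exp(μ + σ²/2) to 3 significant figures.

If T ~ Lognormal(μ,σ) then ln T ~ Normal(μ,σ), so the p-quantile of ln T is μ + z_p·σ.
ln(691) = 6.538 and ln(980) = 6.888; z_{0.35} = -0.3853, z_{0.78} = 0.7722.
σ = (6.888 − 6.538)/(0.7722 − (-0.3853)) = 0.302.
μ = 6.538 − (-0.3853)·0.302 = 6.654.
E[T] = exp(μ + σ²/2) = exp(6.654 + 0.0456) = 812 thousand €.

E[T] ≈ 812 thousand €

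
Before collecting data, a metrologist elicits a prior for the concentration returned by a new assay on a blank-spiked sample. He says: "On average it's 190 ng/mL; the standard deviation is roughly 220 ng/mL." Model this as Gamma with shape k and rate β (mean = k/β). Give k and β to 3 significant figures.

k ≈ 0.746, β ≈ 0.00393

For Gamma(k, rate β): mean = k/β, variance = k/β², so CV = 1/√k.
CV = SD/mean = 220/190 = 1.158, hence k = 1/CV² = 0.746.
Then β = k/mean = 0.746/190 = 0.00393.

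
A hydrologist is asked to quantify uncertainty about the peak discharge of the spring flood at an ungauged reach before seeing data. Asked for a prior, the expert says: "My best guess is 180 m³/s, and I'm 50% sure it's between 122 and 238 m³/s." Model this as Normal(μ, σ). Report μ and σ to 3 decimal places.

A symmetric 50% interval runs μ ± z·σ with z = 0.6745.
Half-width = 58, so σ = 58/0.6745 = 85.991.
μ is the stated best guess, 180.000.

μ = 180.000, σ = 85.991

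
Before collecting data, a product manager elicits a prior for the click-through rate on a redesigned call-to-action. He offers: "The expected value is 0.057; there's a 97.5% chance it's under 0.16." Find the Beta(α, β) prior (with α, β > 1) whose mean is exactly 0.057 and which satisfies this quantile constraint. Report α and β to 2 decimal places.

With mean 0.057 fixed, write α = 0.057s, β = 0.943s where s = α+β.
Need P(θ < 0.16) = 0.975 under Beta(0.057s, 0.943s). Normal approximation: (q−m)/√(m(1−m)/s) ≈ z_{0.975} = 1.96, so s ≈ 0.057·0.943·(1.96)²/(0.16−0.057)² = 19.5.
At s = 19.5: P(θ<0.16) ≈ 0.950. Adjusting to match 0.975 gives s ≈ 30.99.
So α = 0.057·30.99 ≈ 1.77, β = 0.943·30.99 ≈ 29.22.

α ≈ 1.77, β ≈ 29.22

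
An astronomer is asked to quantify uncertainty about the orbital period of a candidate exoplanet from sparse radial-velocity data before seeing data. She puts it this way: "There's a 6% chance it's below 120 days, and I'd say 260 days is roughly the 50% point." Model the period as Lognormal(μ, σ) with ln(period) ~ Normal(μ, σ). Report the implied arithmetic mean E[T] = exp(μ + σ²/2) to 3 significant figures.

E[T] ≈ 294 days

If T ~ Lognormal(μ,σ) then ln T ~ Normal(μ,σ), so the p-quantile of ln T is μ + z_p·σ.
ln(120) = 4.787 and ln(260) = 5.561; z_{0.06} = -1.555, z_{0.5} = 0.
σ = (5.561 − 4.787)/(0 − (-1.555)) = 0.497.
μ = 4.787 − (-1.555)·0.497 = 5.561.
E[T] = exp(μ + σ²/2) = exp(5.561 + 0.1237) = 294 days.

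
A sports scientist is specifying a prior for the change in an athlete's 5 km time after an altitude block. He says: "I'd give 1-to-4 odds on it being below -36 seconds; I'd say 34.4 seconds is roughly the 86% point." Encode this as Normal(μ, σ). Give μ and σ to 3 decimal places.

For Normal(μ,σ), the p-quantile is μ + z_p·σ. Here z_{0.2} = -0.8416, z_{0.86} = 1.08.
So -36 = μ − 0.8416σ and 34.4 = μ + 1.08σ.
Subtracting: σ = (34.4 − -36)/(1.08 − (-0.8416)) = 36.630.
Then μ = -36 − (-0.8416)·36.630 = -5.172.

μ = -5.172, σ = 36.630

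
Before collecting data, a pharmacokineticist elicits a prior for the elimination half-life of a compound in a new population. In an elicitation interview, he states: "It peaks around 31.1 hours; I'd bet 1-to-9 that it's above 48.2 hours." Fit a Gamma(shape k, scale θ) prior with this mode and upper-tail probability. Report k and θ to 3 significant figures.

Gamma(k,θ) with k>1 has mode (k−1)θ, so θ = 31.1/(k−1).
Need P(X < 48.2) = 0.9 with θ tied to k this way. Start at k = 2, θ = 31.1: P(X<48.2) ≈ 0.459.
Too low — raise k to concentrate. Iterating converges to k ≈ 10.7.
Then θ = 31.1/(10.7−1) ≈ 3.19.

k ≈ 10.7, θ ≈ 3.19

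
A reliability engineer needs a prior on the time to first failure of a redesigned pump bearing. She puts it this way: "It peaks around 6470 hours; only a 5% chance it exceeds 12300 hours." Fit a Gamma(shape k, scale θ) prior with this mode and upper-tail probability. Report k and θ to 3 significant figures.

Gamma(k,θ) with k>1 has mode (k−1)θ, so θ = 6470/(k−1).
Need P(X < 12300) = 0.95 with θ tied to k this way. Start at k = 2, θ = 6470: P(X<12300) ≈ 0.567.
Too low — raise k to concentrate. Iterating converges to k ≈ 7.74.
Then θ = 6470/(7.74−1) ≈ 961.

k ≈ 7.74, θ ≈ 961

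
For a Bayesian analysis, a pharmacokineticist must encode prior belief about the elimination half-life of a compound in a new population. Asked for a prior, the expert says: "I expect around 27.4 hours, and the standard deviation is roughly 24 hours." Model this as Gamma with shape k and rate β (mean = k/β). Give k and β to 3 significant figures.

For Gamma(k, rate β): mean = k/β, variance = k/β², so CV = 1/√k.
CV = SD/mean = 24/27.4 = 0.8759, hence k = 1/CV² = 1.3.
Then β = k/mean = 1.3/27.4 = 0.0476.

k ≈ 1.3, β ≈ 0.0476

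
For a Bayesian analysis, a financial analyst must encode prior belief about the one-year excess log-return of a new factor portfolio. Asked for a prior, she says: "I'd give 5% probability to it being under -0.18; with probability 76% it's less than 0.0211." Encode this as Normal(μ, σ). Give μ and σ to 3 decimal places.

μ = -0.039, σ = 0.086

For Normal(μ,σ), the p-quantile is μ + z_p·σ. Here z_{0.05} = -1.645, z_{0.76} = 0.7063.
So -0.18 = μ − 1.645σ and 0.0211 = μ + 0.7063σ.
Subtracting: σ = (0.0211 − -0.18)/(0.7063 − (-1.645)) = 0.086.
Then μ = -0.18 − (-1.645)·0.086 = -0.039.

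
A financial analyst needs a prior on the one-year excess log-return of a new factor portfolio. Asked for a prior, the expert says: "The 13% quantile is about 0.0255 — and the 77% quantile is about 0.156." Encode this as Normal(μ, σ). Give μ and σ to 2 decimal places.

For Normal(μ,σ), the p-quantile is μ + z_p·σ. Here z_{0.13} = -1.126, z_{0.77} = 0.7388.
So 0.0255 = μ − 1.126σ and 0.156 = μ + 0.7388σ.
Subtracting: σ = (0.156 − 0.0255)/(0.7388 − (-1.126)) = 0.07.
Then μ = 0.0255 − (-1.126)·0.07 = 0.10.

μ = 0.10, σ = 0.07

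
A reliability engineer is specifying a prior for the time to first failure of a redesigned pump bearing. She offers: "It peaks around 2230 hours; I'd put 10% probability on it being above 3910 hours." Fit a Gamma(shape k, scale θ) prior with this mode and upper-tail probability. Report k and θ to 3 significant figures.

k ≈ 7.02, θ ≈ 370

Gamma(k,θ) with k>1 has mode (k−1)θ, so θ = 2230/(k−1).
Need P(X < 3910) = 0.9 with θ tied to k this way. Start at k = 2, θ = 2230: P(X<3910) ≈ 0.523.
Too low — raise k to concentrate. Iterating converges to k ≈ 7.02.
Then θ = 2230/(7.02−1) ≈ 370.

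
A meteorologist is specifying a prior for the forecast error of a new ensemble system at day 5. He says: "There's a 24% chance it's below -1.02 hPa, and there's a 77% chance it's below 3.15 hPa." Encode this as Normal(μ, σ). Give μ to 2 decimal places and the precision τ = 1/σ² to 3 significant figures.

The p-quantile of Normal(μ,σ) is μ + z_p·σ, with z_{0.24} = -0.7063 and z_{0.77} = 0.7388.
Eliminate σ: μ = (z₂·x₁ − z₁·x₂)/(z₂ − z₁) = (0.7388·-1.02 − (-0.7063)·3.15)/1.445 = 1.02.
Then σ = (x₂ − x₁)/(z₂ − z₁) = (3.15 − -1.02)/1.445 = 2.89.
Precision τ = 1/σ² = 1/2.886² = 0.12.

μ = 1.02, τ = 0.12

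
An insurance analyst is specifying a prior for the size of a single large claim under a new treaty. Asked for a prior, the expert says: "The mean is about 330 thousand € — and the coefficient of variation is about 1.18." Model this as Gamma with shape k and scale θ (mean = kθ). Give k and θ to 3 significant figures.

k ≈ 0.718, θ ≈ 459

For Gamma(k, scale θ): mean = kθ, variance = kθ², so CV = 1/√k.
CV = 1.18, hence k = 1/CV² = 0.718.
Then θ = mean/k = 330/0.718 = 459.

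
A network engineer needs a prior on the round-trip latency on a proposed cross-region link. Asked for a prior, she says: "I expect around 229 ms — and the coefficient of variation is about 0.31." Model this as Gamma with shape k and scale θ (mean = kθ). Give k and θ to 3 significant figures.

For Gamma(k, scale θ): mean = kθ, variance = kθ², so CV = 1/√k.
CV = 0.31, hence k = 1/CV² = 10.4.
Then θ = mean/k = 229/10.4 = 22.

k ≈ 10.4, θ ≈ 22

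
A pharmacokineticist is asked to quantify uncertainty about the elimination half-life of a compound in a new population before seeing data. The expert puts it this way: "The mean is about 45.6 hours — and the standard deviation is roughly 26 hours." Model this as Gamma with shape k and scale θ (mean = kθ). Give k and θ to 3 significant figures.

k ≈ 3.08, θ ≈ 14.8

For Gamma(k, scale θ): mean = kθ, variance = kθ², so CV = 1/√k.
CV = SD/mean = 26/45.6 = 0.5702, hence k = 1/CV² = 3.08.
Then θ = mean/k = 45.6/3.08 = 14.8.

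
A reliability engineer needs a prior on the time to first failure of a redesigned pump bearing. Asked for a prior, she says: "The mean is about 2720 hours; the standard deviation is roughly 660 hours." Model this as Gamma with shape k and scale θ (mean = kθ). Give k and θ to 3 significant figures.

For Gamma(k, scale θ): mean = kθ, variance = kθ², so CV = 1/√k.
CV = SD/mean = 660/2720 = 0.2426, hence k = 1/CV² = 17.
Then θ = mean/k = 2720/17 = 160.

k ≈ 17, θ ≈ 160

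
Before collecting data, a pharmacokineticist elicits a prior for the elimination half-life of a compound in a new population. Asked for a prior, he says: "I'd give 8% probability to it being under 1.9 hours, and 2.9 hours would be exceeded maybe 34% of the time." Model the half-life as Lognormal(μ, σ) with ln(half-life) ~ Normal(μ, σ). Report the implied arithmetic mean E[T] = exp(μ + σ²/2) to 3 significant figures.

If T ~ Lognormal(μ,σ) then ln T ~ Normal(μ,σ), so the p-quantile of ln T is μ + z_p·σ.
ln(1.9) = 0.6419 and ln(2.9) = 1.065; z_{0.08} = -1.405, z_{0.66} = 0.4125.
σ = (1.065 − 0.6419)/(0.4125 − (-1.405)) = 0.233.
μ = 0.6419 − (-1.405)·0.233 = 0.969.
E[T] = exp(μ + σ²/2) = exp(0.969 + 0.0271) = 2.71 hours.

E[T] ≈ 2.71 hours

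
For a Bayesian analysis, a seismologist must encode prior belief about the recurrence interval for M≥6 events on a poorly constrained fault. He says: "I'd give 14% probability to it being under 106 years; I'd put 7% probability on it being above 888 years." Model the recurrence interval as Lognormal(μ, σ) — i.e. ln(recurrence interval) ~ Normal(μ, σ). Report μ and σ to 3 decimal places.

μ ≈ 5.562, σ ≈ 0.832

If T ~ Lognormal(μ,σ) then ln T ~ Normal(μ,σ), so the p-quantile of ln T is μ + z_p·σ.
ln(106) = 4.663 and ln(888) = 6.789; z_{0.14} = -1.08, z_{0.93} = 1.476.
σ = (6.789 − 4.663)/(1.476 − (-1.08)) = 0.832.
μ = 4.663 − (-1.08)·0.832 = 5.562.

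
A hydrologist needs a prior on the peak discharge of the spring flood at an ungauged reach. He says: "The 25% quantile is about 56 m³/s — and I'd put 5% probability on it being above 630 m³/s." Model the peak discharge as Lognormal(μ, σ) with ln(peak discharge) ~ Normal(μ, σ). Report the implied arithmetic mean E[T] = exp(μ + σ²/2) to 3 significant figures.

If T ~ Lognormal(μ,σ) then ln T ~ Normal(μ,σ), so the p-quantile of ln T is μ + z_p·σ.
ln(56) = 4.025 and ln(630) = 6.446; z_{0.25} = -0.6745, z_{0.95} = 1.645.
σ = (6.446 − 4.025)/(1.645 − (-0.6745)) = 1.044.
μ = 4.025 − (-0.6745)·1.044 = 4.729.
E[T] = exp(μ + σ²/2) = exp(4.729 + 0.5445) = 195 m³/s.

E[T] ≈ 195 m³/s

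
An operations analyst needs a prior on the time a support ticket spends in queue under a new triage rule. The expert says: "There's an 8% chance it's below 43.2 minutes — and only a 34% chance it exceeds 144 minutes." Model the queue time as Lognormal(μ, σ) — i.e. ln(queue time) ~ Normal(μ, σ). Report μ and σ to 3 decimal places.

If T ~ Lognormal(μ,σ) then ln T ~ Normal(μ,σ), so the p-quantile of ln T is μ + z_p·σ.
ln(43.2) = 3.766 and ln(144) = 4.97; z_{0.08} = -1.405, z_{0.66} = 0.4125.
σ = (4.97 − 3.766)/(0.4125 − (-1.405)) = 0.662.
μ = 3.766 − (-1.405)·0.662 = 4.697.

μ ≈ 4.697, σ ≈ 0.662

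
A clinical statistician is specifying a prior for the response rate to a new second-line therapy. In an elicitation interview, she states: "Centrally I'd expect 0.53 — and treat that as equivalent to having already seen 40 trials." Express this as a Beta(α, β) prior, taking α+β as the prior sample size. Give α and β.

α = 21.2, β = 18.8

Under the effective-sample-size interpretation, Beta(α, β) has prior mean α/(α+β) and prior sample size α+β.
So α+β = 40 and α/(α+β) = 0.53, giving α = 0.53·40 = 21.2 and β = 40 − 21.2 = 18.8.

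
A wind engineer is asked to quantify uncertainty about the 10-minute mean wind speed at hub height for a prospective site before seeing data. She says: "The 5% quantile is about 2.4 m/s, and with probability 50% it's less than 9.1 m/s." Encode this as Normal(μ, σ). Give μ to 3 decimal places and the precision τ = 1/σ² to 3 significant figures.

μ = 9.100, τ = 0.0603

The p-quantile of Normal(μ,σ) is μ + z_p·σ, with z_{0.05} = -1.645 and z_{0.5} = 0.
Eliminate σ: μ = (z₂·x₁ − z₁·x₂)/(z₂ − z₁) = (0·2.4 − (-1.645)·9.1)/1.645 = 9.100.
Then σ = (x₂ − x₁)/(z₂ − z₁) = (9.1 − 2.4)/1.645 = 4.073.
Precision τ = 1/σ² = 1/4.073² = 0.0603.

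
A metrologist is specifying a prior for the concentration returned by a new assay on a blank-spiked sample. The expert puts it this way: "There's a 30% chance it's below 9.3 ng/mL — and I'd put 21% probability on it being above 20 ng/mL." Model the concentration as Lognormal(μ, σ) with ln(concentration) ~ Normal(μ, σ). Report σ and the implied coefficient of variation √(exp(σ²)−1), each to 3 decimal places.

If T ~ Lognormal(μ,σ) then ln T ~ Normal(μ,σ), so the p-quantile of ln T is μ + z_p·σ.
ln(9.3) = 2.23 and ln(20) = 2.996; z_{0.3} = -0.5244, z_{0.79} = 0.8064.
σ = (2.996 − 2.23)/(0.8064 − (-0.5244)) = 0.575.
μ = 2.23 − (-0.5244)·0.575 = 2.532.
CV = √(exp(σ²)−1) = √(exp(0.3311)−1) = 0.626.

σ ≈ 0.575, CV ≈ 0.626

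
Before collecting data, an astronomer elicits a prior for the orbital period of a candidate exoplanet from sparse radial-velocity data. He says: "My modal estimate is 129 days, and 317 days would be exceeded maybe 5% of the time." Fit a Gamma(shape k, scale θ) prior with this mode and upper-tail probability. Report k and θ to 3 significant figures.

k ≈ 4.37, θ ≈ 38.3

Gamma(k,θ) with k>1 has mode (k−1)θ, so θ = 129/(k−1).
Need P(X < 317) = 0.95 with θ tied to k this way. Start at k = 2, θ = 129: P(X<317) ≈ 0.704.
Too low — raise k to concentrate. Iterating converges to k ≈ 4.37.
Then θ = 129/(4.37−1) ≈ 38.3.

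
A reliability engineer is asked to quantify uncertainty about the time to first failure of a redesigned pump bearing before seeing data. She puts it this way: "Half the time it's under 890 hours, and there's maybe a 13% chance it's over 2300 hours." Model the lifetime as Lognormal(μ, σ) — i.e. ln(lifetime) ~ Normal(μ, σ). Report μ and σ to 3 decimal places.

If T ~ Lognormal(μ,σ) then ln T ~ Normal(μ,σ), so the p-quantile of ln T is μ + z_p·σ.
ln(890) = 6.791 and ln(2300) = 7.741; z_{0.5} = 0, z_{0.87} = 1.126.
σ = (7.741 − 6.791)/(1.126 − (0)) = 0.843.
μ = 6.791 − (0)·0.843 = 6.791.

μ ≈ 6.791, σ ≈ 0.843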